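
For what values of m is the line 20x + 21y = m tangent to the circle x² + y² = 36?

Tangency holds when the distance from the centre (0, 0) to the line equals the radius 6:
|20·0 + 21·0 − m| / √841 = 6
|m| = 6·29, so m = 174 or m = −174.

m = −174 or m = 174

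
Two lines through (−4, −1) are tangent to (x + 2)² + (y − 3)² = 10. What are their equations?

x − 3y = −1 and 3x + y = −13

Let a tangent through (−4, −1) have slope m. Its distance from (−2, 3) must equal √10:
[m·(2) − (4)]² = 10(m² + 1)
3m² + 8m − 3 = 0, so m = 1/3 or m = −3.
Through (−4, −1) these give x − 3y = −1 and 3x + y = −13.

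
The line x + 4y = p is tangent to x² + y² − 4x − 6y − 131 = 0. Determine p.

For a tangent, require d(centre, line) = r = 12.
|1·2 + 4·3 − p| / √17 = 12
|p − (14)| = 12√17.

p = 14 ± 12√17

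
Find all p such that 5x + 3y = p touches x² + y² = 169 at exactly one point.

p = ±13√34

For a tangent, require d(centre, line) = r = 13.
|5·0 + 3·0 − p| / √34 = 13
|p| = 13√34.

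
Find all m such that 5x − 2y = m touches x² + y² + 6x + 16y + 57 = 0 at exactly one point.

m = 1 ± 4√29

Tangency holds when the distance from the centre (−3, −8) to the line equals the radius 4:
|5·(−3) − 2·(−8) − m| / √29 = 4
|m − (1)| = 4√29.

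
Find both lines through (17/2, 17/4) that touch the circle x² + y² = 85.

A line y − (17/4) = m(x − (17/2)) is tangent when its distance from (0, 0) is √85:
[m·(−17/2) − (−17/4)]² = 85(m² + 1)
12m² + 68m + 63 = 0, so m = −9/2 or m = −7/6.
With m = −9/2: 9x + 2y = 85. With m = −7/6: 7x + 6y = 85.

9x + 2y = 85 and 7x + 6y = 85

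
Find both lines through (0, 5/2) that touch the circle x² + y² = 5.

Let a tangent through (0, 5/2) have slope m. Its distance from (0, 0) must equal √5:
[m·(0) − (−5/2)]² = 5(m² + 1)
4m² − 1 = 0, so m = 1/2 or m = −1/2.
Through (0, 5/2) these give x − 2y = −5 and x + 2y = 5.

x − 2y = −5 and x + 2y = 5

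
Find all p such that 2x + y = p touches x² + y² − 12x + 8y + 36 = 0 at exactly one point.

p = 8 ± 4√5

For a tangent, require d(centre, line) = r = 4.
|2·6 + 1·(−4) − p| / √5 = 4
|p − (8)| = 4√5.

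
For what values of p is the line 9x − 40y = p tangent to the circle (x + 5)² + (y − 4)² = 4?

Tangency holds when the distance from the centre (−5, 4) to the line equals the radius 2:
|9·(−5) − 40·4 − p| / √1681 = 2
|p − (−205)| = 2·41, so p = −123 or p = −287.

p = −287 or p = −123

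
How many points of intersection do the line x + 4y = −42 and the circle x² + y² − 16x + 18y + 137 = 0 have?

0

Centre (8, −9), r² = 8. Distance² from centre to line = (14)²/17 = 196/17.
Since d² > r², the line lies outside the circle.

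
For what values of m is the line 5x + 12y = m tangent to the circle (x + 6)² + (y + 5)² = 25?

Tangency holds when the distance from the centre (−6, −5) to the line equals the radius 5:
|5·(−6) + 12·(−5) − m| / √169 = 5
|m − (−90)| = 5·13, so m = −25 or m = −155.

m = −155 or m = −25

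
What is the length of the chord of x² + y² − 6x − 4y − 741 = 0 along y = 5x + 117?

The distance from (3, 2) to the line is 130/√26, and r² = 754.
Chord = 2√(r² − d²) = 2·√(104) = 4√26.

4√26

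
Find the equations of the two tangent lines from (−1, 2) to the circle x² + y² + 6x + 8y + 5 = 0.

Let a tangent through (−1, 2) have slope m. Its distance from (−3, −4) must equal 2√5:
[m·(−2) − (−6)]² = 20(m² + 1)
2m² + 3m − 2 = 0, so m = −2 or m = 1/2.
With m = −2: 2x + y = 0. With m = 1/2: x − 2y = −5.

2x + y = 0 and x − 2y = −5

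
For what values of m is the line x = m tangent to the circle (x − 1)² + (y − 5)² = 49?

m = −6 or m = 8

For a tangent, require d(centre, line) = r = 7.
|1·1 + 0·5 − m| / √1 = 7
|m − (1)| = 7, so m = 8 or m = −6.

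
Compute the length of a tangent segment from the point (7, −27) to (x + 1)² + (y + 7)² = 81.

With centre O = (−1, −7), |OP|² = 464 and r² = 81.
The tangent meets the radius at right angles, so tangent² = |PO|² − r² = 464 − 81 = 383.

√383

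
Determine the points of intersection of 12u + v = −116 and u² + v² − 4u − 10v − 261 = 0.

(−11, 16) and (−9, −8)

Substitute v = −12u − 116:
145u² + 2900u + 14355 = 0  ⟹  u² + 20u + 99 = 0
u = −9 or u = −11, giving (−9, −8) and (−11, 16).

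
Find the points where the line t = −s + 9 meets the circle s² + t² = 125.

Express t = −s + 9 and substitute into the circle:
2s² − 18s − 44 = 0  ⟹  s² − 9s − 22 = 0
s = 11 or s = −2, giving (11, −2) and (−2, 11).

(−2, 11) and (11, −2)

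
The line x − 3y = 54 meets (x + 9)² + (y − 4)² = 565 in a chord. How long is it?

Express y = (−54 + x)/3 and substitute into the circle:
10x² + 30x = 0  ⟹  x² + 3x = 0
x = 0 or x = −3, giving (0, −18) and (−3, −19).
Chord length = distance between (0, −18) and (−3, −19) = √10 = √10.

√10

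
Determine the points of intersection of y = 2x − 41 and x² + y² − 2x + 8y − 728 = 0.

(5, −31) and (25, 9)

Express y = 2x − 41 and substitute into the circle:
5x² − 150x + 625 = 0  ⟹  x² − 30x + 125 = 0
x = 25 or x = 5, giving (25, 9) and (5, −31).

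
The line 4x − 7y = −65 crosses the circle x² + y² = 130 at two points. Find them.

(−11, 3) and (3, 11)

From the line, y = (65 + 4x)/7. Substituting:
65x² + 520x − 2145 = 0  ⟹  x² + 8x − 33 = 0
x = 3 or x = −11, giving (3, 11) and (−11, 3).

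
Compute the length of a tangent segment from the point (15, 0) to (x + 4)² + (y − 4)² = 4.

√373

The centre is (−4, 4) and r = 2. The square of the distance from P to the centre is 361 + 16 = 377.
The tangent meets the radius at right angles, so tangent² = |PO|² − r² = 377 − 4 = 373.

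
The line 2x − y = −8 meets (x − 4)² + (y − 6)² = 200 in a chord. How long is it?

12√5

The distance from (4, 6) to the line is 10/√5, and r² = 200.
Chord = 2√(r² − d²) = 2·√(180) = 12√5.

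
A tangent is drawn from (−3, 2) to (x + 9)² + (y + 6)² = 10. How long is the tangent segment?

3√10

With centre O = (−9, −6), |OP|² = 100 and r² = 10.
The tangent meets the radius at right angles, so tangent² = |PO|² − r² = 100 − 10 = 90.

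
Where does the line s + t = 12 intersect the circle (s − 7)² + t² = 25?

Express t = −s + 12 and substitute into the circle:
2s² − 38s + 168 = 0  ⟹  s² − 19s + 84 = 0
s = 12 or s = 7, giving (12, 0) and (7, 5).

(7, 5) and (12, 0)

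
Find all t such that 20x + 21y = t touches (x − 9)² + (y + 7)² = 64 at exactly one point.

t = −199 or t = 265

The line touches the circle iff its distance from (9, −7) is 8:
|20·9 + 21·(−7) − t| / √841 = 8
|t − (33)| = 8·29, so t = 265 or t = −199.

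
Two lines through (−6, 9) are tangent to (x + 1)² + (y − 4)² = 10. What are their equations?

x + 3y = 21 and 3x + y = −9

Write the tangent as mx − y + (9 − m·(−6)) = 0 and set its distance from the centre to √10:
[m·(5) − (−5)]² = 10(m² + 1)
3m² + 10m + 3 = 0, so m = −1/3 or m = −3.
With m = −1/3: x + 3y = 21. With m = −3: 3x + y = −9.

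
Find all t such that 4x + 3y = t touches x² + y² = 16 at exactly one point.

The line touches the circle iff its distance from (0, 0) is 4:
|4·0 + 3·0 − t| / √25 = 4
|t| = 4·5, so t = 20 or t = −20.

t = −20 or t = 20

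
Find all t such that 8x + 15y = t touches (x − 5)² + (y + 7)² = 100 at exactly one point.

t = −235 or t = 105

Tangency holds when the distance from the centre (5, −7) to the line equals the radius 10:
|8·5 + 15·(−7) − t| / √289 = 10
|t − (−65)| = 10·17, so t = 105 or t = −235.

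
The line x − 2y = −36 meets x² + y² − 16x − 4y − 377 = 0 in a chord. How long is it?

10√5

The distance from (8, 2) to the line is 40/√5, and r² = 445.
Chord = 2√(r² − d²) = 2·√(125) = 10√5.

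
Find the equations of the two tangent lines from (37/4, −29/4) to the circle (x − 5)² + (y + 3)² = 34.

A line y − (−29/4) = m(x − (37/4)) is tangent when its distance from (5, −3) is √34:
[m·(−17/4) − (17/4)]² = 34(m² + 1)
15m² − 34m + 15 = 0, so m = 5/3 or m = 3/5.
Through (37/4, −29/4) these give 5x − 3y = 68 and 3x − 5y = 64.

5x − 3y = 68 and 3x − 5y = 64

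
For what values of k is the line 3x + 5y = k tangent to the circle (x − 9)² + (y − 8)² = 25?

k = 67 ± 5√34

The line touches the circle iff its distance from (9, 8) is 5:
|3·9 + 5·8 − k| / √34 = 5
|k − (67)| = 5√34.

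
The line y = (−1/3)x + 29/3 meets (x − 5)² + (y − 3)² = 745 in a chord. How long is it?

The distance from (5, 3) to the line is 15/√10, and r² = 745.
Chord = 2√(r² − d²) = 2·√(1445/2) = 17√10.

17√10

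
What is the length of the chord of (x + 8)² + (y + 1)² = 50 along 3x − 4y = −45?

10

Express y = (45 + 3x)/4 and substitute into the circle:
25x² + 550x + 2625 = 0  ⟹  x² + 22x + 105 = 0
x = −7 or x = −15, giving (−7, 6) and (−15, 0).
Chord length = distance between (−7, 6) and (−15, 0) = √100 = 10.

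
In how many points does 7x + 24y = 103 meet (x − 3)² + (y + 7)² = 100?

d² = (7·3 + 24·(−7) − (103))²/625 = 100; r² = 100.
Since d² = r², the line is tangent.

1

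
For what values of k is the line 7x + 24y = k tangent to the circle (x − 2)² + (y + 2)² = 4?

The line touches the circle iff its distance from (2, −2) is 2:
|7·2 + 24·(−2) − k| / √625 = 2
|k − (−34)| = 2·25, so k = 16 or k = −84.

k = −84 or k = 16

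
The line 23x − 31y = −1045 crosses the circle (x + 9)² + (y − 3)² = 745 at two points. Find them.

(−36, 7) and (−5, 30)

Substitute y = (1045 + 23x)/31:
1490x² + 61090x + 268200 = 0  ⟹  x² + 41x + 180 = 0
x = −5 or x = −36, giving (−5, 30) and (−36, 7).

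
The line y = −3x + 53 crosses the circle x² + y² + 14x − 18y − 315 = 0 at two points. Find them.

(11, 20) and (14, 11)

From the line, y = −3x + 53. Substituting:
10x² − 250x + 1540 = 0  ⟹  x² − 25x + 154 = 0
x = 14 or x = 11, giving (14, 11) and (11, 20).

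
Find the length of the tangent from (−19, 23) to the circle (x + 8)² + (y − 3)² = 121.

Centre (−8, 3), r² = 121. |PO|² = (−11)² + (20)² = 521.
Power of the point: PT² = |PO|² − r² = 400, so PT = 20.

20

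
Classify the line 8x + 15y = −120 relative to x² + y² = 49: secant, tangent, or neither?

neither

Substituting the line into the circle gives 289x² + 1920x + 3375 = 0.
Δ = 3686400 − 3901500 = −215100.
No real roots: the line does not meet the circle.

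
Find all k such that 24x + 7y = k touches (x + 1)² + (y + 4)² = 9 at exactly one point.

The line touches the circle iff its distance from (−1, −4) is 3:
|24·(−1) + 7·(−4) − k| / √625 = 3
|k − (−52)| = 3·25, so k = 23 or k = −127.

k = −127 or k = 23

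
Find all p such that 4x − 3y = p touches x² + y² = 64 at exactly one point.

The line touches the circle iff its distance from (0, 0) is 8:
|4·0 − 3·0 − p| / √25 = 8
|p| = 8·5, so p = 40 or p = −40.

p = −40 or p = 40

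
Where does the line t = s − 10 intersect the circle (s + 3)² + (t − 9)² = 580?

(−5, −15) and (21, 11)

Express t = s − 10 and substitute into the circle:
2s² − 32s − 210 = 0  ⟹  s² − 16s − 105 = 0
s = 21 or s = −5, giving (21, 11) and (−5, −15).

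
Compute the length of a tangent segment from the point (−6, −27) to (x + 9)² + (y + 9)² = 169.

Centre (−9, −9), r² = 169. |PO|² = (3)² + (−18)² = 333.
Power of the point: PT² = |PO|² − r² = 164, so PT = 2√41.

2√41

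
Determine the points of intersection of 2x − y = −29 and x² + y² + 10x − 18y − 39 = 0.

(−14, 1) and (−4, 21)

Substitute y = 2x + 29:
5x² + 90x + 280 = 0  ⟹  x² + 18x + 56 = 0
x = −4 or x = −14, giving (−4, 21) and (−14, 1).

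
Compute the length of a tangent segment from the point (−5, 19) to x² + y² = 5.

√381

The centre is (0, 0) and r = √5. The square of the distance from P to the centre is 25 + 361 = 386.
Power of the point: PT² = |PO|² − r² = 381, so PT = √381.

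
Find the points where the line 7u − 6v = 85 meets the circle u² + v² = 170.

Express v = (−85 + 7u)/6 and substitute into the circle:
85u² − 1190u + 1105 = 0  ⟹  u² − 14u + 13 = 0
u = 13 or u = 1, giving (13, 1) and (1, −13).

(1, −13) and (13, 1)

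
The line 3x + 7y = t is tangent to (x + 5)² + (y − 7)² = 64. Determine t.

t = 34 ± 8√58

For a tangent, require d(centre, line) = r = 8.
|3·(−5) + 7·7 − t| / √58 = 8
|t − (34)| = 8√58.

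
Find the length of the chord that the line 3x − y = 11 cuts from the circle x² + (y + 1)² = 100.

Express y = 3x − 11 and substitute into the circle:
10x² − 60x = 0  ⟹  x² − 6x = 0
x = 6 or x = 0, giving (6, 7) and (0, −11).
|(6, 7) − (0, −11)| = √((6)² + (18)²) = 6√10.

6√10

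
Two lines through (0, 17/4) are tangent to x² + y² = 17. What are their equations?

x + 4y = 17 and x − 4y = −17

Write the tangent as mx − y + (17/4 − m·(0)) = 0 and set its distance from the centre to √17:
(0m − (−17/4))² = 17(m² + 1)
16m² − 1 = 0, so m = −1/4 or m = 1/4.
Through (0, 17/4) these give x + 4y = 17 and x − 4y = −17.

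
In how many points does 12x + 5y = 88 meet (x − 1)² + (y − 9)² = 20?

2

Centre (1, 9), r² = 20. Distance² from centre to line = (−31)²/169 = 961/169.
Since d² < r², the line cuts the circle twice.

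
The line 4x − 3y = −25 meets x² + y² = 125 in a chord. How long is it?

20

Centre (0, 0), r² = 125. Perpendicular distance d from centre to line = |25| / √25 = 25/√25.
Half the chord is √(r² − d²) = √(100), so the full chord is 20.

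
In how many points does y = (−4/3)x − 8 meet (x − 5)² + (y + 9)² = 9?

Substituting the line into the circle gives 25x² − 114x + 153 = 0.
Discriminant = (−114)² − 4·25·(153) = −2304 < 0.
No real roots: the line does not meet the circle.

0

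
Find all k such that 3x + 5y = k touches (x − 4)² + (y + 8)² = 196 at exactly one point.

k = −28 ± 14√34

Tangency holds when the distance from the centre (4, −8) to the line equals the radius 14:
|3·4 + 5·(−8) − k| / √34 = 14
|k − (−28)| = 14√34.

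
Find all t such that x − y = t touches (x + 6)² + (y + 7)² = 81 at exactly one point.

For a tangent, require d(centre, line) = r = 9.
|1·(−6) − 1·(−7) − t| / √2 = 9
|t − (1)| = 9√2.

t = 1 ± 9√2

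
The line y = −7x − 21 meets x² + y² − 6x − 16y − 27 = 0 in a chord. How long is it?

Substitute y = −7x − 21:
50x² + 400x + 750 = 0  ⟹  x² + 8x + 15 = 0
x = −3 or x = −5, giving (−3, 0) and (−5, 14).
Chord length = distance between (−3, 0) and (−5, 14) = √200 = 10√2.

10√2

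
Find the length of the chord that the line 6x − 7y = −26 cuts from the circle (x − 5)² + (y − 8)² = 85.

2√85

Substitute y = (26 + 6x)/7:
85x² − 850x − 2040 = 0  ⟹  x² − 10x − 24 = 0
x = 12 or x = −2, giving (12, 14) and (−2, 2).
|(12, 14) − (−2, 2)| = √((14)² + (12)²) = 2√85.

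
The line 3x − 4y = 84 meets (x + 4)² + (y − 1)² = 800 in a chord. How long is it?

The distance from (−4, 1) to the line is 100/√25, and r² = 800.
Half the chord is √(r² − d²) = √(400), so the full chord is 40.

40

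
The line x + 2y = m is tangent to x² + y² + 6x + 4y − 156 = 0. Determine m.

m = −7 ± 13√5

For a tangent, require d(centre, line) = r = 13.
|1·(−3) + 2·(−2) − m| / √5 = 13
|m − (−7)| = 13√5.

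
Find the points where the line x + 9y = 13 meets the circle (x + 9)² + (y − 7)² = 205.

(−23, 4) and (4, 1)

Express y = (13 − x)/9 and substitute into the circle:
82x² + 1558x − 7544 = 0  ⟹  x² + 19x − 92 = 0
x = 4 or x = −23, giving (4, 1) and (−23, 4).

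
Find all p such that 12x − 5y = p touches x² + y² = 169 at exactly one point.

Tangency holds when the distance from the centre (0, 0) to the line equals the radius 13:
|12·0 − 5·0 − p| / √169 = 13
|p| = 13·13, so p = 169 or p = −169.

p = −169 or p = 169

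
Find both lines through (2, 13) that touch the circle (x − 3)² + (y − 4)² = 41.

Let a tangent through (2, 13) have slope m. Its distance from (3, 4) must equal √41:
(1m − (−9))² = 41(m² + 1)
20m² − 9m − 20 = 0, so m = −4/5 or m = 5/4.
With m = −4/5: 4x + 5y = 73. With m = 5/4: 5x − 4y = −42.

4x + 5y = 73 and 5x − 4y = −42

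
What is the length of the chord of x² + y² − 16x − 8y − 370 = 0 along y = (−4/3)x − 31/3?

30

The distance from (8, 4) to the line is 75/√25, and r² = 450.
Chord = 2√(r² − d²) = 2·√(225) = 30.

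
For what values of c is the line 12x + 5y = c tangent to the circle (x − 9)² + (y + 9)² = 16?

The line touches the circle iff its distance from (9, −9) is 4:
|12·9 + 5·(−9) − c| / √169 = 4
|c − (63)| = 4·13, so c = 115 or c = 11.

c = 11 or c = 115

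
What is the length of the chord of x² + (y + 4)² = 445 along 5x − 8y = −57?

Express y = (57 + 5x)/8 and substitute into the circle:
89x² + 890x − 20559 = 0  ⟹  x² + 10x − 231 = 0
x = 11 or x = −21, giving (11, 14) and (−21, −6).
|(11, 14) − (−21, −6)| = √((32)² + (20)²) = 4√89.

4√89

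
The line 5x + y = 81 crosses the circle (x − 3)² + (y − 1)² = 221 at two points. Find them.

From the line, y = −5x + 81. Substituting:
26x² − 806x + 6188 = 0  ⟹  x² − 31x + 238 = 0
x = 17 or x = 14, giving (17, −4) and (14, 11).

(14, 11) and (17, −4)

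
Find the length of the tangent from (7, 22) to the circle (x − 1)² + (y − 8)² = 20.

2√53

The centre is (1, 8) and r = 2√5. The square of the distance from P to the centre is 36 + 196 = 232.
By the tangent–radius right angle, tangent length = √(|PO|² − r²) = √212 = 2√53.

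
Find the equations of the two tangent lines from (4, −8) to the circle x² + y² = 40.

A line y − (−8) = m(x − (4)) is tangent when its distance from (0, 0) is 2√10:
(−4m − (8))² = 40(m² + 1)
3m² − 8m − 3 = 0, so m = 3 or m = −1/3.
Through (4, −8) these give 3x − y = 20 and x + 3y = −20.

3x − y = 20 and x + 3y = −20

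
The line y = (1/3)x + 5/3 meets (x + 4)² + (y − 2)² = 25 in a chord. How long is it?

From the line, y = (5 + x)/3. Substituting:
10x² + 70x − 80 = 0  ⟹  x² + 7x − 8 = 0
x = 1 or x = −8, giving (1, 2) and (−8, −1).
Chord length = distance between (1, 2) and (−8, −1) = √90 = 3√10.

3√10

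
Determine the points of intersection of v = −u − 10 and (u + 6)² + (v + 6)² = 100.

(−12, 2) and (2, −12)

Express v = −u − 10 and substitute into the circle:
2u² + 20u − 48 = 0  ⟹  u² + 10u − 24 = 0
u = 2 or u = −12, giving (2, −12) and (−12, 2).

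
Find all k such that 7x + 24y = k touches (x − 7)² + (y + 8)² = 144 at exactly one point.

k = −443 or k = 157

For a tangent, require d(centre, line) = r = 12.
|7·7 + 24·(−8) − k| / √625 = 12
|k − (−143)| = 12·25, so k = 157 or k = −443.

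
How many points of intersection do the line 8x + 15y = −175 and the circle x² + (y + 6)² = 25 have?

1

Substituting the line into the circle gives 289x² + 1360x + 1600 = 0.
Δ = 1849600 − 1849600 = 0.
A repeated root: the line is tangent.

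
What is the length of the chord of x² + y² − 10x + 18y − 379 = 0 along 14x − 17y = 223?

Substitute y = (−223 + 14x)/17:
485x² − 4850x − 128040 = 0  ⟹  x² − 10x − 264 = 0
x = 22 or x = −12, giving (22, 5) and (−12, −23).
Chord length = distance between (22, 5) and (−12, −23) = √1940 = 2√485.

2√485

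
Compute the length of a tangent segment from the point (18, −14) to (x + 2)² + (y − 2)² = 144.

16√2

Centre (−2, 2), r² = 144. |PO|² = (20)² + (−16)² = 656.
Power of the point: PT² = |PO|² − r² = 512, so PT = 16√2.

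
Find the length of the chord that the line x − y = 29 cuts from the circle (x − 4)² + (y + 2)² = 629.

Centre (4, −2), r² = 629. Perpendicular distance d from centre to line = |−23| / √2 = 23/√2.
Chord = 2√(r² − d²) = 2·√(729/2) = 27√2.

27√2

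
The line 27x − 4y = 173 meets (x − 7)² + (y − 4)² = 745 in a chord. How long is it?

Substitute y = (−173 + 27x)/4:
745x² − 10430x + 24585 = 0  ⟹  x² − 14x + 33 = 0
x = 11 or x = 3, giving (11, 31) and (3, −23).
Chord length = distance between (11, 31) and (3, −23) = √2980 = 2√745.

2√745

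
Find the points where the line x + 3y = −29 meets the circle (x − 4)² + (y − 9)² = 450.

Express y = (−29 − x)/3 and substitute into the circle:
10x² + 40x − 770 = 0  ⟹  x² + 4x − 77 = 0
x = 7 or x = −11, giving (7, −12) and (−11, −6).

(−11, −6) and (7, −12)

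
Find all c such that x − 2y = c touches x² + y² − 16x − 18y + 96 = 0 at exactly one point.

c = −10 ± 7√5

Tangency holds when the distance from the centre (8, 9) to the line equals the radius 7:
|1·8 − 2·9 − c| / √5 = 7
|c − (−10)| = 7√5.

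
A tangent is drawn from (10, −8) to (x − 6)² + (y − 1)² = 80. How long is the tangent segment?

√17

The centre is (6, 1) and r = 4√5. The square of the distance from P to the centre is 16 + 81 = 97.
By the tangent–radius right angle, tangent length = √(|PO|² − r²) = √17.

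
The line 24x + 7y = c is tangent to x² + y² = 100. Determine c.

For a tangent, require d(centre, line) = r = 10.
|24·0 + 7·0 − c| / √625 = 10
|c| = 10·25, so c = 250 or c = −250.

c = −250 or c = 250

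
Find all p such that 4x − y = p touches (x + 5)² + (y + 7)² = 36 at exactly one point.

p = −13 ± 6√17

Tangency holds when the distance from the centre (−5, −7) to the line equals the radius 6:
|4·(−5) − 1·(−7) − p| / √17 = 6
|p − (−13)| = 6√17.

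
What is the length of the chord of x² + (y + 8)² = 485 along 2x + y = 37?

Substitute y = −2x + 37:
5x² − 180x + 1540 = 0  ⟹  x² − 36x + 308 = 0
x = 22 or x = 14, giving (22, −7) and (14, 9).
|(22, −7) − (14, 9)| = √((8)² + (−16)²) = 8√5.

8√5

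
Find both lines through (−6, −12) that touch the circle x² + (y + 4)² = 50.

Let a tangent through (−6, −12) have slope m. Its distance from (0, −4) must equal 5√2:
[m·(6) − (8)]² = 50(m² + 1)
7m² + 48m − 7 = 0, so m = −7 or m = 1/7.
Through (−6, −12) these give 7x + y = −54 and x − 7y = 78.

7x + y = −54 and x − 7y = 78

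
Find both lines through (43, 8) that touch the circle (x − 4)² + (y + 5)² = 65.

4x − 7y = 116 and x − 8y = −21

Let a tangent through (43, 8) have slope m. Its distance from (4, −5) must equal √65:
(−39m − (−13))² = 65(m² + 1)
56m² − 39m + 4 = 0, so m = 4/7 or m = 1/8.
Through (43, 8) these give 4x − 7y = 116 and x − 8y = −21.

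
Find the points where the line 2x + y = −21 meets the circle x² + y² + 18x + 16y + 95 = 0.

From the line, y = −2x − 21. Substituting:
5x² + 70x + 200 = 0  ⟹  x² + 14x + 40 = 0
x = −4 or x = −10, giving (−4, −13) and (−10, −1).

(−10, −1) and (−4, −13)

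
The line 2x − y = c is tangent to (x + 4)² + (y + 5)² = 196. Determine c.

c = −3 ± 14√5

For a tangent, require d(centre, line) = r = 14.
|2·(−4) − 1·(−5) − c| / √5 = 14
|c − (−3)| = 14√5.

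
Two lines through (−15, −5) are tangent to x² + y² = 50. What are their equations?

x − y = −10 and x + 7y = −50

Write the tangent as mx − y + (−5 − m·(−15)) = 0 and set its distance from the centre to 5√2:
[m·(15) − (5)]² = 50(m² + 1)
7m² − 6m − 1 = 0, so m = 1 or m = −1/7.
With m = 1: x − y = −10. With m = −1/7: x + 7y = −50.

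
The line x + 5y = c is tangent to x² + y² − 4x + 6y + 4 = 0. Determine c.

Tangency holds when the distance from the centre (2, −3) to the line equals the radius 3:
|1·2 + 5·(−3) − c| / √26 = 3
|c − (−13)| = 3√26.

c = −13 ± 3√26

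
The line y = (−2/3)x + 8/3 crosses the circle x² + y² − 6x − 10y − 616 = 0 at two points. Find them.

From the line, y = (8 − 2x)/3. Substituting:
13x² − 26x − 5720 = 0  ⟹  x² − 2x − 440 = 0
x = 22 or x = −20, giving (22, −12) and (−20, 16).

(−20, 16) and (22, −12)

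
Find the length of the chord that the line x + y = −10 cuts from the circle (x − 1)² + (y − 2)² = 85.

√2

From the line, y = −x − 10. Substituting:
2x² + 22x + 60 = 0  ⟹  x² + 11x + 30 = 0
x = −5 or x = −6, giving (−5, −5) and (−6, −4).
Chord length = distance between (−5, −5) and (−6, −4) = √2 = √2.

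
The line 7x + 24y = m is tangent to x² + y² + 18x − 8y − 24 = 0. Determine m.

The line touches the circle iff its distance from (−9, 4) is 11:
|7·(−9) + 24·4 − m| / √625 = 11
|m − (33)| = 11·25, so m = 308 or m = −242.

m = −242 or m = 308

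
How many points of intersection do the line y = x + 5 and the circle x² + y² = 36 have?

Substituting the line into the circle gives 2x² + 10x − 11 = 0.
Δ = 100 − (−88) = 188.
Two real roots: the line is a secant.

2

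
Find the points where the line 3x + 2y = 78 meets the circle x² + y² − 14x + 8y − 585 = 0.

(12, 21) and (32, −9)

Substitute y = (78 − 3x)/2:
13x² − 572x + 4992 = 0  ⟹  x² − 44x + 384 = 0
x = 32 or x = 12, giving (32, −9) and (12, 21).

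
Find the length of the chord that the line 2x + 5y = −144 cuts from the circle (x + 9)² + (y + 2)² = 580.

From the line, y = (−144 − 2x)/5. Substituting:
29x² + 986x + 5481 = 0  ⟹  x² + 34x + 189 = 0
x = −7 or x = −27, giving (−7, −26) and (−27, −18).
Chord length = distance between (−7, −26) and (−27, −18) = √464 = 4√29.

4√29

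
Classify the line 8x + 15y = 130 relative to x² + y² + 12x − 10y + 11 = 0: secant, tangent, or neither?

d² = (8·(−6) + 15·5 − (130))²/289 = 10609/289; r² = 50.
Since d² < r², the line cuts the circle twice.

secant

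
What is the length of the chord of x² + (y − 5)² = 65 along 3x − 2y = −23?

4√13

Centre (0, 5), r² = 65. Perpendicular distance d from centre to line = |13| / √13 = 13/√13.
Chord = 2√(r² − d²) = 2·√(52) = 4√13.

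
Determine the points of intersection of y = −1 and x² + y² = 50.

(−7, −1) and (7, −1)

Express y = −1 and substitute into the circle:
x² − 49 = 0
x = 7 or x = −7, giving (7, −1) and (−7, −1).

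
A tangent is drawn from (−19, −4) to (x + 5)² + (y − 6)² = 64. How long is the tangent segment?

Centre (−5, 6), r² = 64. |PO|² = (−14)² + (−10)² = 296.
The tangent meets the radius at right angles, so tangent² = |PO|² − r² = 296 − 64 = 232.

2√58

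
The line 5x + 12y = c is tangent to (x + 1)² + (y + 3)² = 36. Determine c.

Tangency holds when the distance from the centre (−1, −3) to the line equals the radius 6:
|5·(−1) + 12·(−3) − c| / √169 = 6
|c − (−41)| = 6·13, so c = 37 or c = −119.

c = −119 or c = 37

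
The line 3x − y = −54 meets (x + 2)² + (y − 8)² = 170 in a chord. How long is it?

Centre (−2, 8), r² = 170. Perpendicular distance d from centre to line = |40| / √10 = 40/√10.
Half the chord is √(r² − d²) = √(10), so the full chord is 2√10.

2√10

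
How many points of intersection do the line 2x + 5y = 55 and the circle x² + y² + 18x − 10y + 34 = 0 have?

Centre (−9, 5), r² = 72. Distance² from centre to line = (−48)²/29 = 2304/29.
Since d² > r², the line lies outside the circle.

0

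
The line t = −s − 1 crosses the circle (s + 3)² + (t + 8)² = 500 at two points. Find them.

(−13, 12) and (17, −18)

Substitute t = −s − 1:
2s² − 8s − 442 = 0  ⟹  s² − 4s − 221 = 0
s = 17 or s = −13, giving (17, −18) and (−13, 12).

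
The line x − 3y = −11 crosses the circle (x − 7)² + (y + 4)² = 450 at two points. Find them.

(−14, −1) and (22, 11)

Substitute y = (11 + x)/3:
10x² − 80x − 3080 = 0  ⟹  x² − 8x − 308 = 0
x = 22 or x = −14, giving (22, 11) and (−14, −1).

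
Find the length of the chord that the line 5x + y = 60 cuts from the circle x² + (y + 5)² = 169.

Substitute y = −5x + 60:
26x² − 650x + 4056 = 0  ⟹  x² − 25x + 156 = 0
x = 13 or x = 12, giving (13, −5) and (12, 0).
|(13, −5) − (12, 0)| = √((1)² + (−5)²) = √26.

√26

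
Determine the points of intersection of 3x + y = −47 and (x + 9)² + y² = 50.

(−16, 1) and (−14, −5)

Substitute y = −3x − 47:
10x² + 300x + 2240 = 0  ⟹  x² + 30x + 224 = 0
x = −14 or x = −16, giving (−14, −5) and (−16, 1).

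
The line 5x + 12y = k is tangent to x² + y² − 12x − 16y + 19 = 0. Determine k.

k = 9 or k = 243

Tangency holds when the distance from the centre (6, 8) to the line equals the radius 9:
|5·6 + 12·8 − k| / √169 = 9
|k − (126)| = 9·13, so k = 243 or k = 9.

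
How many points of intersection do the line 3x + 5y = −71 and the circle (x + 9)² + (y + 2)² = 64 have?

Substituting the line into the circle gives 34x² + 816x + 4146 = 0.
Discriminant = (816)² − 4·34·(4146) = 102000 > 0.
Two real roots: the line is a secant.

2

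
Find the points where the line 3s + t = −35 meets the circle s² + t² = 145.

(−12, 1) and (−9, −8)

From the line, t = −3s − 35. Substituting:
10s² + 210s + 1080 = 0  ⟹  s² + 21s + 108 = 0
s = −9 or s = −12, giving (−9, −8) and (−12, 1).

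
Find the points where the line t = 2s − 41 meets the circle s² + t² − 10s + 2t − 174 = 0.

Substitute t = 2s − 41:
5s² − 170s + 1425 = 0  ⟹  s² − 34s + 285 = 0
s = 19 or s = 15, giving (19, −3) and (15, −11).

(15, −11) and (19, −3)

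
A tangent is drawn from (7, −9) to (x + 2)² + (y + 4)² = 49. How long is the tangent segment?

Centre (−2, −4), r² = 49. |PO|² = (9)² + (−5)² = 106.
By the tangent–radius right angle, tangent length = √(|PO|² − r²) = √57.

√57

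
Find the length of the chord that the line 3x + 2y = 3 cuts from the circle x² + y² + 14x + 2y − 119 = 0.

The distance from (−7, −1) to the line is 26/√13, and r² = 169.
Half the chord is √(r² − d²) = √(117), so the full chord is 6√13.

6√13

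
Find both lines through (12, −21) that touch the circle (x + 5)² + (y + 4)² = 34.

Let a tangent through (12, −21) have slope m. Its distance from (−5, −4) must equal √34:
(−17m − (17))² = 34(m² + 1)
15m² + 34m + 15 = 0, so m = −3/5 or m = −5/3.
Through (12, −21) these give 3x + 5y = −69 and 5x + 3y = −3.

3x + 5y = −69 and 5x + 3y = −3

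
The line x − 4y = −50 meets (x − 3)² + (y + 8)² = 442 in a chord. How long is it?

2√17

From the line, y = (50 + x)/4. Substituting:
17x² + 68x − 204 = 0  ⟹  x² + 4x − 12 = 0
x = 2 or x = −6, giving (2, 13) and (−6, 11).
Chord length = distance between (2, 13) and (−6, 11) = √68 = 2√17.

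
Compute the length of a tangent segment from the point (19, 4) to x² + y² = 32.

√345

The centre is (0, 0) and r = 4√2. The square of the distance from P to the centre is 361 + 16 = 377.
Power of the point: PT² = |PO|² − r² = 345, so PT = √345.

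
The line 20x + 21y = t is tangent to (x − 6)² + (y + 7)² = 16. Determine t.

t = −143 or t = 89

Tangency holds when the distance from the centre (6, −7) to the line equals the radius 4:
|20·6 + 21·(−7) − t| / √841 = 4
|t − (−27)| = 4·29, so t = 89 or t = −143.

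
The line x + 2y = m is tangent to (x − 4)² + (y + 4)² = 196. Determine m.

m = −4 ± 14√5

The line touches the circle iff its distance from (4, −4) is 14:
|1·4 + 2·(−4) − m| / √5 = 14
|m − (−4)| = 14√5.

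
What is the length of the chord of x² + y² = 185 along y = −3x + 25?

The distance from (0, 0) to the line is 25/√10, and r² = 185.
Chord = 2√(r² − d²) = 2·√(245/2) = 7√10.

7√10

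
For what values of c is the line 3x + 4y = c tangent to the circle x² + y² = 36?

c = −30 or c = 30

For a tangent, require d(centre, line) = r = 6.
|3·0 + 4·0 − c| / √25 = 6
|c| = 6·5, so c = 30 or c = −30.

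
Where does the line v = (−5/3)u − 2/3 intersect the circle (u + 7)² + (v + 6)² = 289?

Express v = (−2 − 5u)/3 and substitute into the circle:
34u² − 34u − 1904 = 0  ⟹  u² − u − 56 = 0
u = 8 or u = −7, giving (8, −14) and (−7, 11).

(−7, 11) and (8, −14)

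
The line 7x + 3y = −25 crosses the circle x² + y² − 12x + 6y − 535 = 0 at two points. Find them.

(−10, 15) and (8, −27)

Express y = (−25 − 7x)/3 and substitute into the circle:
58x² + 116x − 4640 = 0  ⟹  x² + 2x − 80 = 0
x = 8 or x = −10, giving (8, −27) and (−10, 15).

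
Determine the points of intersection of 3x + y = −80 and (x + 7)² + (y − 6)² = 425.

Express y = −3x − 80 and substitute into the circle:
10x² + 530x + 7020 = 0  ⟹  x² + 53x + 702 = 0
x = −26 or x = −27, giving (−26, −2) and (−27, 1).

(−27, 1) and (−26, −2)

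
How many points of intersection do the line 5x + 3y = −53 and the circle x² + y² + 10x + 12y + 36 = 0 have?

2

Substituting the line into the circle gives 34x² + 440x + 1225 = 0.
Discriminant = (440)² − 4·34·(1225) = 27000 > 0.
Two real roots: the line is a secant.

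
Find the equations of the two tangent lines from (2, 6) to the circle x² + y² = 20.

A line y − (6) = m(x − (2)) is tangent when its distance from (0, 0) is 2√5:
[m·(−2) − (−6)]² = 20(m² + 1)
2m² + 3m − 2 = 0, so m = 1/2 or m = −2.
With m = 1/2: x − 2y = −10. With m = −2: 2x + y = 10.

x − 2y = −10 and 2x + y = 10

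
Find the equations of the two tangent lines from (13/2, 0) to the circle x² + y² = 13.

2x + 3y = 13 and 2x − 3y = 13

A line y − (0) = m(x − (13/2)) is tangent when its distance from (0, 0) is √13:
[m·(−13/2) − (0)]² = 13(m² + 1)
9m² − 4 = 0, so m = −2/3 or m = 2/3.
Through (13/2, 0) these give 2x + 3y = 13 and 2x − 3y = 13.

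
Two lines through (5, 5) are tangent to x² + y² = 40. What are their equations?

3x + y = 20 and x + 3y = 20

A line y − (5) = m(x − (5)) is tangent when its distance from (0, 0) is 2√10:
[m·(−5) − (−5)]² = 40(m² + 1)
3m² + 10m + 3 = 0, so m = −3 or m = −1/3.
Through (5, 5) these give 3x + y = 20 and x + 3y = 20.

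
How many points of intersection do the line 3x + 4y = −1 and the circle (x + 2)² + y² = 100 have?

Centre (−2, 0), r² = 100. Distance² from centre to line = (−5)²/25 = 1.
Since d² < r², the line cuts the circle twice.

2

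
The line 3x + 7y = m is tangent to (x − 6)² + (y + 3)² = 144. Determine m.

m = −3 ± 12√58

For a tangent, require d(centre, line) = r = 12.
|3·6 + 7·(−3) − m| / √58 = 12
|m − (−3)| = 12√58.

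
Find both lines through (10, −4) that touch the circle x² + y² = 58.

Let a tangent through (10, −4) have slope m. Its distance from (0, 0) must equal √58:
[m·(−10) − (4)]² = 58(m² + 1)
21m² + 40m − 21 = 0, so m = −7/3 or m = 3/7.
Through (10, −4) these give 7x + 3y = 58 and 3x − 7y = 58.

7x + 3y = 58 and 3x − 7y = 58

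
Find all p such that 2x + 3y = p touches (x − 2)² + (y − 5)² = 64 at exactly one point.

p = 19 ± 8√13

Tangency holds when the distance from the centre (2, 5) to the line equals the radius 8:
|2·2 + 3·5 − p| / √13 = 8
|p − (19)| = 8√13.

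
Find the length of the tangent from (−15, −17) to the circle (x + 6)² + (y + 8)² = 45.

3√13

With centre O = (−6, −8), |OP|² = 162 and r² = 45.
Power of the point: PT² = |PO|² − r² = 117, so PT = 3√13.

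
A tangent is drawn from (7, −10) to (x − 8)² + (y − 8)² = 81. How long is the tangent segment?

With centre O = (8, 8), |OP|² = 325 and r² = 81.
The tangent meets the radius at right angles, so tangent² = |PO|² − r² = 325 − 81 = 244.

2√61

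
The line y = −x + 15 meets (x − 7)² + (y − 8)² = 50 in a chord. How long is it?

Centre (7, 8), r² = 50. Perpendicular distance d from centre to line = |0| / √2 = 0/√2.
Chord = 2√(r² − d²) = 2·√(50) = 10√2.

10√2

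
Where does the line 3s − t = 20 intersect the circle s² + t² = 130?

Express t = 3s − 20 and substitute into the circle:
10s² − 120s + 270 = 0  ⟹  s² − 12s + 27 = 0
s = 9 or s = 3, giving (9, 7) and (3, −11).

(3, −11) and (9, 7)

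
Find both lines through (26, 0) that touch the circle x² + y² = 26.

Write the tangent as mx − y + (0 − m·(26)) = 0 and set its distance from the centre to √26:
[m·(−26) − (0)]² = 26(m² + 1)
25m² − 1 = 0, so m = −1/5 or m = 1/5.
With m = −1/5: x + 5y = 26. With m = 1/5: x − 5y = 26.

x + 5y = 26 and x − 5y = 26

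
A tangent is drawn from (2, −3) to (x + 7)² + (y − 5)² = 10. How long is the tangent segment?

3√15

The centre is (−7, 5) and r = √10. The square of the distance from P to the centre is 81 + 64 = 145.
The tangent meets the radius at right angles, so tangent² = |PO|² − r² = 145 − 10 = 135.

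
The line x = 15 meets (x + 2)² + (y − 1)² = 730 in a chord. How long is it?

The line gives x = 15. Substituting into the circle:
y² − 2y − 440 = 0
y = 22 or y = −20, giving (15, 22) and (15, −20).
Chord length = distance between (15, 22) and (15, −20) = √1764 = 42.

42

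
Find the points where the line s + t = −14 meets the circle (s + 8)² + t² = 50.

(−15, 1) and (−7, −7)

Substitute t = −s − 14:
2s² + 44s + 210 = 0  ⟹  s² + 22s + 105 = 0
s = −7 or s = −15, giving (−7, −7) and (−15, 1).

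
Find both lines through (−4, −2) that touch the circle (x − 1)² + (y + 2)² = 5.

A line y − (−2) = m(x − (−4)) is tangent when its distance from (1, −2) is √5:
[m·(5) − (0)]² = 5(m² + 1)
4m² − 1 = 0, so m = 1/2 or m = −1/2.
With m = 1/2: x − 2y = 0. With m = −1/2: x + 2y = −8.

x − 2y = 0 and x + 2y = −8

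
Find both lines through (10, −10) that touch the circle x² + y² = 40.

3x + y = 20 and x + 3y = −20

Write the tangent as mx − y + (−10 − m·(10)) = 0 and set its distance from the centre to 2√10:
(−10m − (10))² = 40(m² + 1)
3m² + 10m + 3 = 0, so m = −3 or m = −1/3.
With m = −3: 3x + y = 20. With m = −1/3: x + 3y = −20.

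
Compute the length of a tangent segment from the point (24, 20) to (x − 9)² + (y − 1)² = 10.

The centre is (9, 1) and r = √10. The square of the distance from P to the centre is 225 + 361 = 586.
By the tangent–radius right angle, tangent length = √(|PO|² − r²) = √576 = 24.

24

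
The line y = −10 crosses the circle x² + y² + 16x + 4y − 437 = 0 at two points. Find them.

(−29, −10) and (13, −10)

From the line, y = −10. Substituting:
x² + 16x − 377 = 0
x = 13 or x = −29, giving (13, −10) and (−29, −10).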